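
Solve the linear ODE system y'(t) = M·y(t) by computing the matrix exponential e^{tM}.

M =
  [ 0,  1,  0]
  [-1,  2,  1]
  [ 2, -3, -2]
e^{tM} =
  [1 - t^2/2, t^2 + t, t^2/2]
  [-t, 2*t + 1, t]
  [-t^2/2 + 2*t, t^2 - 3*t, t^2/2 - 2*t + 1]

Strategy: write M = P · J · P⁻¹ where J is a Jordan canonical form, so e^{tM} = P · e^{tJ} · P⁻¹, and e^{tJ} can be computed block-by-block.

M has Jordan form
J =
  [0, 1, 0]
  [0, 0, 1]
  [0, 0, 0]
(up to reordering of blocks).

Per-block formulas:
  For a 3×3 Jordan block J_3(0): exp(t · J_3(0)) = e^(0t)·(I + t·N + (t^2/2)·N^2), where N is the 3×3 nilpotent shift.

After assembling e^{tJ} and conjugating by P, we get:

e^{tM} =
  [1 - t^2/2, t^2 + t, t^2/2]
  [-t, 2*t + 1, t]
  [-t^2/2 + 2*t, t^2 - 3*t, t^2/2 - 2*t + 1]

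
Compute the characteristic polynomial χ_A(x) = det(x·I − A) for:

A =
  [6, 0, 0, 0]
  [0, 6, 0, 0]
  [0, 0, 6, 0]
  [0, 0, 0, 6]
x^4 - 24*x^3 + 216*x^2 - 864*x + 1296

Expanding det(x·I − A) (e.g. by cofactor expansion or by noting that A is similar to its Jordan form J, which has the same characteristic polynomial as A) gives
  χ_A(x) = x^4 - 24*x^3 + 216*x^2 - 864*x + 1296
which factors as (x - 6)^4. The eigenvalues (with algebraic multiplicities) are λ = 6 with multiplicity 4.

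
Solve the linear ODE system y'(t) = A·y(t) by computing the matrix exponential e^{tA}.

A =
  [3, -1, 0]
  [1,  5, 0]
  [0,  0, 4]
e^{tA} =
  [-t*exp(4*t) + exp(4*t), -t*exp(4*t), 0]
  [t*exp(4*t), t*exp(4*t) + exp(4*t), 0]
  [0, 0, exp(4*t)]

Strategy: write A = P · J · P⁻¹ where J is a Jordan canonical form, so e^{tA} = P · e^{tJ} · P⁻¹, and e^{tJ} can be computed block-by-block.

A has Jordan form
J =
  [4, 1, 0]
  [0, 4, 0]
  [0, 0, 4]
(up to reordering of blocks).

Per-block formulas:
  For a 2×2 Jordan block J_2(4): exp(t · J_2(4)) = e^(4t)·(I + t·N), where N is the 2×2 nilpotent shift.
  For a 1×1 block at λ = 4: exp(t · [4]) = [e^(4t)].

After assembling e^{tJ} and conjugating by P, we get:

e^{tA} =
  [-t*exp(4*t) + exp(4*t), -t*exp(4*t), 0]
  [t*exp(4*t), t*exp(4*t) + exp(4*t), 0]
  [0, 0, exp(4*t)]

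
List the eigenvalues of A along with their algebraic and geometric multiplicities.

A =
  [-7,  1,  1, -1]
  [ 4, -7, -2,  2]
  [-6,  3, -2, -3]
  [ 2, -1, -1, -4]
λ = -5: alg = 4, geom = 3

Step 1 — factor the characteristic polynomial to read off the algebraic multiplicities:
  χ_A(x) = (x + 5)^4

Step 2 — compute geometric multiplicities via the rank-nullity identity g(λ) = n − rank(A − λI):
  rank(A − (-5)·I) = 1, so dim ker(A − (-5)·I) = n − 1 = 3

Summary:
  λ = -5: algebraic multiplicity = 4, geometric multiplicity = 3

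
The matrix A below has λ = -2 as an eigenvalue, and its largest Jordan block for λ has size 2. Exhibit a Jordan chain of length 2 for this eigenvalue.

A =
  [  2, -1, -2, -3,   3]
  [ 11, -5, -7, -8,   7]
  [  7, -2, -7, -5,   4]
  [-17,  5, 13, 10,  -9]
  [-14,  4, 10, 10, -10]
A Jordan chain for λ = -2 of length 2:
v_1 = (4, 11, 7, -17, -14)ᵀ
v_2 = (1, 0, 0, 0, 0)ᵀ

Let N = A − (-2)·I. We want v_2 with N^2 v_2 = 0 but N^1 v_2 ≠ 0; then v_{j-1} := N · v_j for j = 2, …, 2.

Pick v_2 = (1, 0, 0, 0, 0)ᵀ.
Then v_1 = N · v_2 = (4, 11, 7, -17, -14)ᵀ.

Sanity check: (A − (-2)·I) v_1 = (0, 0, 0, 0, 0)ᵀ = 0. ✓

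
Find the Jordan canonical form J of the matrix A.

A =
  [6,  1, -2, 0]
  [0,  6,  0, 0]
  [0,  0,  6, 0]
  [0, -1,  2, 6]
J_2(6) ⊕ J_1(6) ⊕ J_1(6)

The characteristic polynomial is
  det(x·I − A) = x^4 - 24*x^3 + 216*x^2 - 864*x + 1296 = (x - 6)^4

Eigenvalues and multiplicities (the geometric multiplicity of λ is n − rank(A − λI), which equals the number of Jordan blocks for λ):
  λ = 6: algebraic multiplicity = 4, geometric multiplicity = 3

Determining the block sizes for each eigenvalue:
  λ = 6: 3 blocks summing to 4 forces exactly one block of size 2 and the rest size 1 → block sizes [2, 1, 1]

Assembling the blocks gives a Jordan form
J =
  [6, 1, 0, 0]
  [0, 6, 0, 0]
  [0, 0, 6, 0]
  [0, 0, 0, 6]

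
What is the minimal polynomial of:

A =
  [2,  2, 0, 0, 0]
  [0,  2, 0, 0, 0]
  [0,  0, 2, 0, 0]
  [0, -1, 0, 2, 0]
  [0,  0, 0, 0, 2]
x^2 - 4*x + 4

The characteristic polynomial is χ_A(x) = (x - 2)^5, so the eigenvalues are known. The minimal polynomial is
  m_A(x) = Π_λ (x − λ)^{k_λ}
where k_λ is the size of the *largest* Jordan block for λ (equivalently, the smallest k with (A − λI)^k v = 0 for every generalised eigenvector v of λ).

  λ = 2: largest Jordan block has size 2, contributing (x − 2)^2

So m_A(x) = (x - 2)^2 = x^2 - 4*x + 4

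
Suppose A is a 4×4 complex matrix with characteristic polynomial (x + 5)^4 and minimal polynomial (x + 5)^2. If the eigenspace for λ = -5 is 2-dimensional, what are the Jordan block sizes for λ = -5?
Block sizes for λ = -5: [2, 2]

Step 1 — from the characteristic polynomial, algebraic multiplicity of λ = -5 is 4. From dim ker(A − (-5)·I) = 2, there are exactly 2 Jordan blocks for λ = -5.
Step 2 — from the minimal polynomial, the factor (x + 5)^2 tells us the largest block for λ = -5 has size 2.
Step 3 — with total size 4, 2 blocks, and largest block 2, the block sizes (in nonincreasing order) are [2, 2].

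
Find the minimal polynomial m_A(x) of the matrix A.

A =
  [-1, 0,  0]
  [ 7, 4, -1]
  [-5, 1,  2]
x^3 - 5*x^2 + 3*x + 9

The characteristic polynomial is χ_A(x) = (x - 3)^2*(x + 1), so the eigenvalues are known. The minimal polynomial is
  m_A(x) = Π_λ (x − λ)^{k_λ}
where k_λ is the size of the *largest* Jordan block for λ (equivalently, the smallest k with (A − λI)^k v = 0 for every generalised eigenvector v of λ).

  λ = -1: largest Jordan block has size 1, contributing (x + 1)
  λ = 3: largest Jordan block has size 2, contributing (x − 3)^2

So m_A(x) = (x - 3)^2*(x + 1) = x^3 - 5*x^2 + 3*x + 9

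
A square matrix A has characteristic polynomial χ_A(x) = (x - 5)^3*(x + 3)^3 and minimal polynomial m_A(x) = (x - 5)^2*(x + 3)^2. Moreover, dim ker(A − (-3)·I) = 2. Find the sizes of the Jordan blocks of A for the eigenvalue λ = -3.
Block sizes for λ = -3: [2, 1]

Step 1 — from the characteristic polynomial, algebraic multiplicity of λ = -3 is 3. From dim ker(A − (-3)·I) = 2, there are exactly 2 Jordan blocks for λ = -3.
Step 2 — from the minimal polynomial, the factor (x + 3)^2 tells us the largest block for λ = -3 has size 2.
Step 3 — with total size 3, 2 blocks, and largest block 2, the block sizes (in nonincreasing order) are [2, 1].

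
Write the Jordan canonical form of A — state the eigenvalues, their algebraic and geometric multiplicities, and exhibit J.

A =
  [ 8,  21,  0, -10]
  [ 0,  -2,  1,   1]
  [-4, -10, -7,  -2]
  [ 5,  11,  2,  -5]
J_3(-3) ⊕ J_1(3)

The characteristic polynomial is
  det(x·I − A) = x^4 + 6*x^3 - 54*x - 81 = (x - 3)*(x + 3)^3

Eigenvalues and multiplicities (the geometric multiplicity of λ is n − rank(A − λI), which equals the number of Jordan blocks for λ):
  λ = -3: algebraic multiplicity = 3, geometric multiplicity = 1
  λ = 3: algebraic multiplicity = 1, geometric multiplicity = 1

Determining the block sizes for each eigenvalue:
  λ = -3: one block (gm = 1), so the single block has size am = 3 → block sizes [3]
  λ = 3: one block (gm = 1), so the single block has size am = 1 → block sizes [1]

Assembling the blocks gives a Jordan form
J =
  [-3,  1,  0, 0]
  [ 0, -3,  1, 0]
  [ 0,  0, -3, 0]
  [ 0,  0,  0, 3]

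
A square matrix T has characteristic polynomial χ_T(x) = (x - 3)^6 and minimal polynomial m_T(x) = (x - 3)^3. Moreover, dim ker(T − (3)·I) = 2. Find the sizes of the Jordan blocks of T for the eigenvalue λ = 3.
Block sizes for λ = 3: [3, 3]

Step 1 — from the characteristic polynomial, algebraic multiplicity of λ = 3 is 6. From dim ker(T − (3)·I) = 2, there are exactly 2 Jordan blocks for λ = 3.
Step 2 — from the minimal polynomial, the factor (x − 3)^3 tells us the largest block for λ = 3 has size 3.
Step 3 — with total size 6, 2 blocks, and largest block 3, the block sizes (in nonincreasing order) are [3, 3].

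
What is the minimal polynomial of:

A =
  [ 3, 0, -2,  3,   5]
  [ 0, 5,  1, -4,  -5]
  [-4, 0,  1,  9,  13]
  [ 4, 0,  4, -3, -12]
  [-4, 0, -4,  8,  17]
x^4 - 18*x^3 + 120*x^2 - 350*x + 375

The characteristic polynomial is χ_A(x) = (x - 5)^4*(x - 3), so the eigenvalues are known. The minimal polynomial is
  m_A(x) = Π_λ (x − λ)^{k_λ}
where k_λ is the size of the *largest* Jordan block for λ (equivalently, the smallest k with (A − λI)^k v = 0 for every generalised eigenvector v of λ).

  λ = 3: largest Jordan block has size 1, contributing (x − 3)
  λ = 5: largest Jordan block has size 3, contributing (x − 5)^3

So m_A(x) = (x - 5)^3*(x - 3) = x^4 - 18*x^3 + 120*x^2 - 350*x + 375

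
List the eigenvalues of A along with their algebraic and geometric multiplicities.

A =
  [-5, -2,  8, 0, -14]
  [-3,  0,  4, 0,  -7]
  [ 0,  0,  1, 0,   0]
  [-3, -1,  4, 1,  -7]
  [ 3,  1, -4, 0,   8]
λ = 1: alg = 5, geom = 4

Step 1 — factor the characteristic polynomial to read off the algebraic multiplicities:
  χ_A(x) = (x - 1)^5

Step 2 — compute geometric multiplicities via the rank-nullity identity g(λ) = n − rank(A − λI):
  rank(A − (1)·I) = 1, so dim ker(A − (1)·I) = n − 1 = 4

Summary:
  λ = 1: algebraic multiplicity = 5, geometric multiplicity = 4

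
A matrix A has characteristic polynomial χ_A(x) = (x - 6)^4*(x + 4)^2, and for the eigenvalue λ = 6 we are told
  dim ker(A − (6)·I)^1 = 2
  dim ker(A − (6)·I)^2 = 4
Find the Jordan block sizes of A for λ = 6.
Block sizes for λ = 6: [2, 2]

From the dimensions of kernels of powers, the number of Jordan blocks of size at least j is d_j − d_{j−1} where d_j = dim ker(N^j) (with d_0 = 0). Computing the differences gives [2, 2].
The number of blocks of size exactly k is (#blocks of size ≥ k) − (#blocks of size ≥ k + 1), so the partition is: 2 block(s) of size 2.
In nonincreasing order the block sizes are [2, 2].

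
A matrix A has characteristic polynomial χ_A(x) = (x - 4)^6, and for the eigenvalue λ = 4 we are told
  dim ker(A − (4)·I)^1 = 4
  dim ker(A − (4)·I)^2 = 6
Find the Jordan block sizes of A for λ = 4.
Block sizes for λ = 4: [2, 2, 1, 1]

From the dimensions of kernels of powers, the number of Jordan blocks of size at least j is d_j − d_{j−1} where d_j = dim ker(N^j) (with d_0 = 0). Computing the differences gives [4, 2].
The number of blocks of size exactly k is (#blocks of size ≥ k) − (#blocks of size ≥ k + 1), so the partition is: 2 block(s) of size 1, 2 block(s) of size 2.
In nonincreasing order the block sizes are [2, 2, 1, 1].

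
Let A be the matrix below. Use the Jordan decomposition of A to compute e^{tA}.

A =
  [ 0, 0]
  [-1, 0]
e^{tA} =
  [1, 0]
  [-t, 1]

Strategy: write A = P · J · P⁻¹ where J is a Jordan canonical form, so e^{tA} = P · e^{tJ} · P⁻¹, and e^{tJ} can be computed block-by-block.

A has Jordan form
J =
  [0, 1]
  [0, 0]
(up to reordering of blocks).

Per-block formulas:
  For a 2×2 Jordan block J_2(0): exp(t · J_2(0)) = e^(0t)·(I + t·N), where N is the 2×2 nilpotent shift.

After assembling e^{tJ} and conjugating by P, we get:

e^{tA} =
  [1, 0]
  [-t, 1]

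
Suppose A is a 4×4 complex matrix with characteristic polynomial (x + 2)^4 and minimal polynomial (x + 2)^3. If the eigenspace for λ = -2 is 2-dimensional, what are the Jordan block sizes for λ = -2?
Block sizes for λ = -2: [3, 1]

Step 1 — from the characteristic polynomial, algebraic multiplicity of λ = -2 is 4. From dim ker(A − (-2)·I) = 2, there are exactly 2 Jordan blocks for λ = -2.
Step 2 — from the minimal polynomial, the factor (x + 2)^3 tells us the largest block for λ = -2 has size 3.
Step 3 — with total size 4, 2 blocks, and largest block 3, the block sizes (in nonincreasing order) are [3, 1].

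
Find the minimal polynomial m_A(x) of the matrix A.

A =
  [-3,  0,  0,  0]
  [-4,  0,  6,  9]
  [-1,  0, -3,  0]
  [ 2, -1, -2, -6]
x^2 + 6*x + 9

The characteristic polynomial is χ_A(x) = (x + 3)^4, so the eigenvalues are known. The minimal polynomial is
  m_A(x) = Π_λ (x − λ)^{k_λ}
where k_λ is the size of the *largest* Jordan block for λ (equivalently, the smallest k with (A − λI)^k v = 0 for every generalised eigenvector v of λ).

  λ = -3: largest Jordan block has size 2, contributing (x + 3)^2

So m_A(x) = (x + 3)^2 = x^2 + 6*x + 9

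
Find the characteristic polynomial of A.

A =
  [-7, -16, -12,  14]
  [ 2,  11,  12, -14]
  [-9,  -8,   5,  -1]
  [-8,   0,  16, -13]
x^4 + 4*x^3 - 26*x^2 - 60*x + 225

Expanding det(x·I − A) (e.g. by cofactor expansion or by noting that A is similar to its Jordan form J, which has the same characteristic polynomial as A) gives
  χ_A(x) = x^4 + 4*x^3 - 26*x^2 - 60*x + 225
which factors as (x - 3)^2*(x + 5)^2. The eigenvalues (with algebraic multiplicities) are λ = -5 with multiplicity 2, λ = 3 with multiplicity 2.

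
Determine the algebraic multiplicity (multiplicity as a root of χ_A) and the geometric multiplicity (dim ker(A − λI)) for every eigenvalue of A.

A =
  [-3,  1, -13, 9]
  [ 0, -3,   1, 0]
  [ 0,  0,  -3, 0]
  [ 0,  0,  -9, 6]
λ = -3: alg = 3, geom = 1; λ = 6: alg = 1, geom = 1

Step 1 — factor the characteristic polynomial to read off the algebraic multiplicities:
  χ_A(x) = (x - 6)*(x + 3)^3

Step 2 — compute geometric multiplicities via the rank-nullity identity g(λ) = n − rank(A − λI):
  rank(A − (-3)·I) = 3, so dim ker(A − (-3)·I) = n − 3 = 1
  rank(A − (6)·I) = 3, so dim ker(A − (6)·I) = n − 3 = 1

Summary:
  λ = -3: algebraic multiplicity = 3, geometric multiplicity = 1
  λ = 6: algebraic multiplicity = 1, geometric multiplicity = 1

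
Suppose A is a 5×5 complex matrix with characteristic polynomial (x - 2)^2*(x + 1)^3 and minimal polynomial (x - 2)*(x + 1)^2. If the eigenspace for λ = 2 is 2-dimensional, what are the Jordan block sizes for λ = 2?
Block sizes for λ = 2: [1, 1]

Step 1 — from the characteristic polynomial, algebraic multiplicity of λ = 2 is 2. From dim ker(A − (2)·I) = 2, there are exactly 2 Jordan blocks for λ = 2.
Step 2 — from the minimal polynomial, the factor (x − 2) tells us the largest block for λ = 2 has size 1.
Step 3 — with total size 2, 2 blocks, and largest block 1, the block sizes (in nonincreasing order) are [1, 1].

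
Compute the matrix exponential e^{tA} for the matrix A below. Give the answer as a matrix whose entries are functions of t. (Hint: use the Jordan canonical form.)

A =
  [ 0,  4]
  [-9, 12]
e^{tA} =
  [-6*t*exp(6*t) + exp(6*t), 4*t*exp(6*t)]
  [-9*t*exp(6*t), 6*t*exp(6*t) + exp(6*t)]

Strategy: write A = P · J · P⁻¹ where J is a Jordan canonical form, so e^{tA} = P · e^{tJ} · P⁻¹, and e^{tJ} can be computed block-by-block.

A has Jordan form
J =
  [6, 1]
  [0, 6]
(up to reordering of blocks).

Per-block formulas:
  For a 2×2 Jordan block J_2(6): exp(t · J_2(6)) = e^(6t)·(I + t·N), where N is the 2×2 nilpotent shift.

After assembling e^{tJ} and conjugating by P, we get:

e^{tA} =
  [-6*t*exp(6*t) + exp(6*t), 4*t*exp(6*t)]
  [-9*t*exp(6*t), 6*t*exp(6*t) + exp(6*t)]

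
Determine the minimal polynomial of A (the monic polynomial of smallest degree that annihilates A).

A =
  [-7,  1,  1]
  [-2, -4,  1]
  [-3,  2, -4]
x^3 + 15*x^2 + 75*x + 125

The characteristic polynomial is χ_A(x) = (x + 5)^3, so the eigenvalues are known. The minimal polynomial is
  m_A(x) = Π_λ (x − λ)^{k_λ}
where k_λ is the size of the *largest* Jordan block for λ (equivalently, the smallest k with (A − λI)^k v = 0 for every generalised eigenvector v of λ).

  λ = -5: largest Jordan block has size 3, contributing (x + 5)^3

So m_A(x) = (x + 5)^3 = x^3 + 15*x^2 + 75*x + 125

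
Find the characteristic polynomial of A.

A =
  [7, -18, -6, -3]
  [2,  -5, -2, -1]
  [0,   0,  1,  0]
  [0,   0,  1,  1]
x^4 - 4*x^3 + 6*x^2 - 4*x + 1

Expanding det(x·I − A) (e.g. by cofactor expansion or by noting that A is similar to its Jordan form J, which has the same characteristic polynomial as A) gives
  χ_A(x) = x^4 - 4*x^3 + 6*x^2 - 4*x + 1
which factors as (x - 1)^4. The eigenvalues (with algebraic multiplicities) are λ = 1 with multiplicity 4.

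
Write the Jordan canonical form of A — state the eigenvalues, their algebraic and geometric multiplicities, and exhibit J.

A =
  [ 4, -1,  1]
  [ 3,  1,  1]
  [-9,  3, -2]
J_3(1)

The characteristic polynomial is
  det(x·I − A) = x^3 - 3*x^2 + 3*x - 1 = (x - 1)^3

Eigenvalues and multiplicities (the geometric multiplicity of λ is n − rank(A − λI), which equals the number of Jordan blocks for λ):
  λ = 1: algebraic multiplicity = 3, geometric multiplicity = 1

Determining the block sizes for each eigenvalue:
  λ = 1: one block (gm = 1), so the single block has size am = 3 → block sizes [3]

Assembling the blocks gives a Jordan form
J =
  [1, 1, 0]
  [0, 1, 1]
  [0, 0, 1]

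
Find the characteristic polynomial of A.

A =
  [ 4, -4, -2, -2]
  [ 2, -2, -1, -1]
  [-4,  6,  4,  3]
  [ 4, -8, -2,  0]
x^4 - 6*x^3 + 12*x^2 - 8*x

Expanding det(x·I − A) (e.g. by cofactor expansion or by noting that A is similar to its Jordan form J, which has the same characteristic polynomial as A) gives
  χ_A(x) = x^4 - 6*x^3 + 12*x^2 - 8*x
which factors as x*(x - 2)^3. The eigenvalues (with algebraic multiplicities) are λ = 0 with multiplicity 1, λ = 2 with multiplicity 3.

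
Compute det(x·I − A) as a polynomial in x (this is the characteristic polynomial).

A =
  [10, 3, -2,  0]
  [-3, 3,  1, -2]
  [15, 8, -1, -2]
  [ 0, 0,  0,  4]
x^4 - 16*x^3 + 96*x^2 - 256*x + 256

Expanding det(x·I − A) (e.g. by cofactor expansion or by noting that A is similar to its Jordan form J, which has the same characteristic polynomial as A) gives
  χ_A(x) = x^4 - 16*x^3 + 96*x^2 - 256*x + 256
which factors as (x - 4)^4. The eigenvalues (with algebraic multiplicities) are λ = 4 with multiplicity 4.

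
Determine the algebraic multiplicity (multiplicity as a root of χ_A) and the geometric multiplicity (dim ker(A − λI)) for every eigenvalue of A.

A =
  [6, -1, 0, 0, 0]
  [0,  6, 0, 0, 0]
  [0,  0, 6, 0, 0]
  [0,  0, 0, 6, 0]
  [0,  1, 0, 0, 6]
λ = 6: alg = 5, geom = 4

Step 1 — factor the characteristic polynomial to read off the algebraic multiplicities:
  χ_A(x) = (x - 6)^5

Step 2 — compute geometric multiplicities via the rank-nullity identity g(λ) = n − rank(A − λI):
  rank(A − (6)·I) = 1, so dim ker(A − (6)·I) = n − 1 = 4

Summary:
  λ = 6: algebraic multiplicity = 5, geometric multiplicity = 4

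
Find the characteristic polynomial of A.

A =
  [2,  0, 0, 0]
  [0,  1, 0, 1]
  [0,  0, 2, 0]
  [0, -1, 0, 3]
x^4 - 8*x^3 + 24*x^2 - 32*x + 16

Expanding det(x·I − A) (e.g. by cofactor expansion or by noting that A is similar to its Jordan form J, which has the same characteristic polynomial as A) gives
  χ_A(x) = x^4 - 8*x^3 + 24*x^2 - 32*x + 16
which factors as (x - 2)^4. The eigenvalues (with algebraic multiplicities) are λ = 2 with multiplicity 4.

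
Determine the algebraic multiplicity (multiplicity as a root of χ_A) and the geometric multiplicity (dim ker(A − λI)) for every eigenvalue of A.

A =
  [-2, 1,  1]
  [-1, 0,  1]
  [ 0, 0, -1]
λ = -1: alg = 3, geom = 2

Step 1 — factor the characteristic polynomial to read off the algebraic multiplicities:
  χ_A(x) = (x + 1)^3

Step 2 — compute geometric multiplicities via the rank-nullity identity g(λ) = n − rank(A − λI):
  rank(A − (-1)·I) = 1, so dim ker(A − (-1)·I) = n − 1 = 2

Summary:
  λ = -1: algebraic multiplicity = 3, geometric multiplicity = 2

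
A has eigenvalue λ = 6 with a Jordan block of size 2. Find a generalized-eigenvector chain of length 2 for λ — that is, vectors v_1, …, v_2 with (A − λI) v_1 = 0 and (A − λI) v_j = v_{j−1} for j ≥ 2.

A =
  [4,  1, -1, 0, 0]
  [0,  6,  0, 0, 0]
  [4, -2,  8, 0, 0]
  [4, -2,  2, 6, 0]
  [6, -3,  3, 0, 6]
A Jordan chain for λ = 6 of length 2:
v_1 = (-2, 0, 4, 4, 6)ᵀ
v_2 = (1, 0, 0, 0, 0)ᵀ

Let N = A − (6)·I. We want v_2 with N^2 v_2 = 0 but N^1 v_2 ≠ 0; then v_{j-1} := N · v_j for j = 2, …, 2.

Pick v_2 = (1, 0, 0, 0, 0)ᵀ.
Then v_1 = N · v_2 = (-2, 0, 4, 4, 6)ᵀ.

Sanity check: (A − (6)·I) v_1 = (0, 0, 0, 0, 0)ᵀ = 0. ✓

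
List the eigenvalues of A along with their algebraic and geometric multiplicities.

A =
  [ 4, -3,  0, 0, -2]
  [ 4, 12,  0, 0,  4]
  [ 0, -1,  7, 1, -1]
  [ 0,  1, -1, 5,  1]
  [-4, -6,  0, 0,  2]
λ = 6: alg = 5, geom = 3

Step 1 — factor the characteristic polynomial to read off the algebraic multiplicities:
  χ_A(x) = (x - 6)^5

Step 2 — compute geometric multiplicities via the rank-nullity identity g(λ) = n − rank(A − λI):
  rank(A − (6)·I) = 2, so dim ker(A − (6)·I) = n − 2 = 3

Summary:
  λ = 6: algebraic multiplicity = 5, geometric multiplicity = 3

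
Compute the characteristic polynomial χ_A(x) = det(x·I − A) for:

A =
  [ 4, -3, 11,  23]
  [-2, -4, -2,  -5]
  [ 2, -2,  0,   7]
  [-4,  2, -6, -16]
x^4 + 16*x^3 + 96*x^2 + 256*x + 256

Expanding det(x·I − A) (e.g. by cofactor expansion or by noting that A is similar to its Jordan form J, which has the same characteristic polynomial as A) gives
  χ_A(x) = x^4 + 16*x^3 + 96*x^2 + 256*x + 256
which factors as (x + 4)^4. The eigenvalues (with algebraic multiplicities) are λ = -4 with multiplicity 4.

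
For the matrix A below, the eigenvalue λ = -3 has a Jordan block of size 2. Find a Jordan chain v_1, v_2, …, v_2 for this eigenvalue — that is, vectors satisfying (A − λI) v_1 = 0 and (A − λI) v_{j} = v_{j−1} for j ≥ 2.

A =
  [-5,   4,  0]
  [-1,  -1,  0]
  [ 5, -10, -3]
A Jordan chain for λ = -3 of length 2:
v_1 = (-2, -1, 5)ᵀ
v_2 = (1, 0, 0)ᵀ

Let N = A − (-3)·I. We want v_2 with N^2 v_2 = 0 but N^1 v_2 ≠ 0; then v_{j-1} := N · v_j for j = 2, …, 2.

Pick v_2 = (1, 0, 0)ᵀ.
Then v_1 = N · v_2 = (-2, -1, 5)ᵀ.

Sanity check: (A − (-3)·I) v_1 = (0, 0, 0)ᵀ = 0. ✓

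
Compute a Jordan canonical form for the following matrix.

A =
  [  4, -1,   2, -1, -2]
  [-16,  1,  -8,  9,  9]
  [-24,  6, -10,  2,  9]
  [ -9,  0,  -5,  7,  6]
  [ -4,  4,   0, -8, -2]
J_3(0) ⊕ J_2(0)

The characteristic polynomial is
  det(x·I − A) = x^5

Eigenvalues and multiplicities (the geometric multiplicity of λ is n − rank(A − λI), which equals the number of Jordan blocks for λ):
  λ = 0: algebraic multiplicity = 5, geometric multiplicity = 2

Determining the block sizes for each eigenvalue:
  λ = 0: with am = 5 and gm = 2, the partition is not yet determined (e.g. several partitions of 5 into 2 parts exist). Let N = A − (0)·I. Computing rank(N^1) = 3, rank(N^2) = 1, rank(N^3) = 0; the number of blocks of size ≥ j is rank(N^{j−1}) − rank(N^j), giving [2, 2, 1]. So we have 1 block(s) of size 3, 1 block(s) of size 2 → block sizes [3, 2]

Assembling the blocks gives a Jordan form
J =
  [0, 1, 0, 0, 0]
  [0, 0, 1, 0, 0]
  [0, 0, 0, 0, 0]
  [0, 0, 0, 0, 1]
  [0, 0, 0, 0, 0]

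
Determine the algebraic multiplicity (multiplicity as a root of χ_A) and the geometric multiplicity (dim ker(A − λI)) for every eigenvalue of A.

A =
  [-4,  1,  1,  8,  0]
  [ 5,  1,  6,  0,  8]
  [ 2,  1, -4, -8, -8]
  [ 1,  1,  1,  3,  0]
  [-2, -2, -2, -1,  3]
λ = -5: alg = 2, geom = 1; λ = 3: alg = 3, geom = 1

Step 1 — factor the characteristic polynomial to read off the algebraic multiplicities:
  χ_A(x) = (x - 3)^3*(x + 5)^2

Step 2 — compute geometric multiplicities via the rank-nullity identity g(λ) = n − rank(A − λI):
  rank(A − (-5)·I) = 4, so dim ker(A − (-5)·I) = n − 4 = 1
  rank(A − (3)·I) = 4, so dim ker(A − (3)·I) = n − 4 = 1

Summary:
  λ = -5: algebraic multiplicity = 2, geometric multiplicity = 1
  λ = 3: algebraic multiplicity = 3, geometric multiplicity = 1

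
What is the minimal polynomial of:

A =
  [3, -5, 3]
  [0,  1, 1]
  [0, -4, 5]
x^3 - 9*x^2 + 27*x - 27

The characteristic polynomial is χ_A(x) = (x - 3)^3, so the eigenvalues are known. The minimal polynomial is
  m_A(x) = Π_λ (x − λ)^{k_λ}
where k_λ is the size of the *largest* Jordan block for λ (equivalently, the smallest k with (A − λI)^k v = 0 for every generalised eigenvector v of λ).

  λ = 3: largest Jordan block has size 3, contributing (x − 3)^3

So m_A(x) = (x - 3)^3 = x^3 - 9*x^2 + 27*x - 27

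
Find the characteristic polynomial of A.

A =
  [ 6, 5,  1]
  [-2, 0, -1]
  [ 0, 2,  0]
x^3 - 6*x^2 + 12*x - 8

Expanding det(x·I − A) (e.g. by cofactor expansion or by noting that A is similar to its Jordan form J, which has the same characteristic polynomial as A) gives
  χ_A(x) = x^3 - 6*x^2 + 12*x - 8
which factors as (x - 2)^3. The eigenvalues (with algebraic multiplicities) are λ = 2 with multiplicity 3.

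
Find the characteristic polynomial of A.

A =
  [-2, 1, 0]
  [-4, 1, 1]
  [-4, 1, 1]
x^3

Expanding det(x·I − A) (e.g. by cofactor expansion or by noting that A is similar to its Jordan form J, which has the same characteristic polynomial as A) gives
  χ_A(x) = x^3
which factors as x^3. The eigenvalues (with algebraic multiplicities) are λ = 0 with multiplicity 3.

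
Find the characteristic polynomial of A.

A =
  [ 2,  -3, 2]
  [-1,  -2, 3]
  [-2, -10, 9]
x^3 - 9*x^2 + 27*x - 27

Expanding det(x·I − A) (e.g. by cofactor expansion or by noting that A is similar to its Jordan form J, which has the same characteristic polynomial as A) gives
  χ_A(x) = x^3 - 9*x^2 + 27*x - 27
which factors as (x - 3)^3. The eigenvalues (with algebraic multiplicities) are λ = 3 with multiplicity 3.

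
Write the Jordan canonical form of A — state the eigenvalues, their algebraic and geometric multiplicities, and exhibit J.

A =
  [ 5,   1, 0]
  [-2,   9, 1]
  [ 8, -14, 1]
J_3(5)

The characteristic polynomial is
  det(x·I − A) = x^3 - 15*x^2 + 75*x - 125 = (x - 5)^3

Eigenvalues and multiplicities (the geometric multiplicity of λ is n − rank(A − λI), which equals the number of Jordan blocks for λ):
  λ = 5: algebraic multiplicity = 3, geometric multiplicity = 1

Determining the block sizes for each eigenvalue:
  λ = 5: one block (gm = 1), so the single block has size am = 3 → block sizes [3]

Assembling the blocks gives a Jordan form
J =
  [5, 1, 0]
  [0, 5, 1]
  [0, 0, 5]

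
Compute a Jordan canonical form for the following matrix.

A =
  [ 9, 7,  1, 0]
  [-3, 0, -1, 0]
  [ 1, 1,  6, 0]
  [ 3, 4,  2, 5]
J_3(5) ⊕ J_1(5)

The characteristic polynomial is
  det(x·I − A) = x^4 - 20*x^3 + 150*x^2 - 500*x + 625 = (x - 5)^4

Eigenvalues and multiplicities (the geometric multiplicity of λ is n − rank(A − λI), which equals the number of Jordan blocks for λ):
  λ = 5: algebraic multiplicity = 4, geometric multiplicity = 2

Determining the block sizes for each eigenvalue:
  λ = 5: with am = 4 and gm = 2, the partition is not yet determined (e.g. several partitions of 4 into 2 parts exist). Let N = A − (5)·I. Computing rank(N^1) = 2, rank(N^2) = 1, rank(N^3) = 0; the number of blocks of size ≥ j is rank(N^{j−1}) − rank(N^j), giving [2, 1, 1]. So we have 1 block(s) of size 3, 1 block(s) of size 1 → block sizes [3, 1]

Assembling the blocks gives a Jordan form
J =
  [5, 1, 0, 0]
  [0, 5, 1, 0]
  [0, 0, 5, 0]
  [0, 0, 0, 5]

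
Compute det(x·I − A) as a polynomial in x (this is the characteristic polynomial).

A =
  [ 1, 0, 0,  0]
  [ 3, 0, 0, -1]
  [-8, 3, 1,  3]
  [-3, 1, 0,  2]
x^4 - 4*x^3 + 6*x^2 - 4*x + 1

Expanding det(x·I − A) (e.g. by cofactor expansion or by noting that A is similar to its Jordan form J, which has the same characteristic polynomial as A) gives
  χ_A(x) = x^4 - 4*x^3 + 6*x^2 - 4*x + 1
which factors as (x - 1)^4. The eigenvalues (with algebraic multiplicities) are λ = 1 with multiplicity 4.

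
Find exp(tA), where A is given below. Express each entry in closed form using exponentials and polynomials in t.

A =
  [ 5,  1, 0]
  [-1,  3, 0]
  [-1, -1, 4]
e^{tA} =
  [t*exp(4*t) + exp(4*t), t*exp(4*t), 0]
  [-t*exp(4*t), -t*exp(4*t) + exp(4*t), 0]
  [-t*exp(4*t), -t*exp(4*t), exp(4*t)]

Strategy: write A = P · J · P⁻¹ where J is a Jordan canonical form, so e^{tA} = P · e^{tJ} · P⁻¹, and e^{tJ} can be computed block-by-block.

A has Jordan form
J =
  [4, 1, 0]
  [0, 4, 0]
  [0, 0, 4]
(up to reordering of blocks).

Per-block formulas:
  For a 2×2 Jordan block J_2(4): exp(t · J_2(4)) = e^(4t)·(I + t·N), where N is the 2×2 nilpotent shift.
  For a 1×1 block at λ = 4: exp(t · [4]) = [e^(4t)].

After assembling e^{tJ} and conjugating by P, we get:

e^{tA} =
  [t*exp(4*t) + exp(4*t), t*exp(4*t), 0]
  [-t*exp(4*t), -t*exp(4*t) + exp(4*t), 0]
  [-t*exp(4*t), -t*exp(4*t), exp(4*t)]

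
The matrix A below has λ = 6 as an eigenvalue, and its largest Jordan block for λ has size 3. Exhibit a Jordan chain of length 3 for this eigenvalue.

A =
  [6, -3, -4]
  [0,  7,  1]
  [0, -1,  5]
A Jordan chain for λ = 6 of length 3:
v_1 = (1, 0, 0)ᵀ
v_2 = (-3, 1, -1)ᵀ
v_3 = (0, 1, 0)ᵀ

Let N = A − (6)·I. We want v_3 with N^3 v_3 = 0 but N^2 v_3 ≠ 0; then v_{j-1} := N · v_j for j = 3, …, 2.

Pick v_3 = (0, 1, 0)ᵀ.
Then v_2 = N · v_3 = (-3, 1, -1)ᵀ.
Then v_1 = N · v_2 = (1, 0, 0)ᵀ.

Sanity check: (A − (6)·I) v_1 = (0, 0, 0)ᵀ = 0. ✓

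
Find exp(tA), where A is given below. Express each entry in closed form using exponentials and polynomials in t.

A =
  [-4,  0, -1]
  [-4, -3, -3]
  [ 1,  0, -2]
e^{tA} =
  [-t*exp(-3*t) + exp(-3*t), 0, -t*exp(-3*t)]
  [t^2*exp(-3*t)/2 - 4*t*exp(-3*t), exp(-3*t), t^2*exp(-3*t)/2 - 3*t*exp(-3*t)]
  [t*exp(-3*t), 0, t*exp(-3*t) + exp(-3*t)]

Strategy: write A = P · J · P⁻¹ where J is a Jordan canonical form, so e^{tA} = P · e^{tJ} · P⁻¹, and e^{tJ} can be computed block-by-block.

A has Jordan form
J =
  [-3,  1,  0]
  [ 0, -3,  1]
  [ 0,  0, -3]
(up to reordering of blocks).

Per-block formulas:
  For a 3×3 Jordan block J_3(-3): exp(t · J_3(-3)) = e^(-3t)·(I + t·N + (t^2/2)·N^2), where N is the 3×3 nilpotent shift.

After assembling e^{tJ} and conjugating by P, we get:

e^{tA} =
  [-t*exp(-3*t) + exp(-3*t), 0, -t*exp(-3*t)]
  [t^2*exp(-3*t)/2 - 4*t*exp(-3*t), exp(-3*t), t^2*exp(-3*t)/2 - 3*t*exp(-3*t)]
  [t*exp(-3*t), 0, t*exp(-3*t) + exp(-3*t)]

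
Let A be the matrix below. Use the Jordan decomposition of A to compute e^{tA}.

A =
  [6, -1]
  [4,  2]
e^{tA} =
  [2*t*exp(4*t) + exp(4*t), -t*exp(4*t)]
  [4*t*exp(4*t), -2*t*exp(4*t) + exp(4*t)]

Strategy: write A = P · J · P⁻¹ where J is a Jordan canonical form, so e^{tA} = P · e^{tJ} · P⁻¹, and e^{tJ} can be computed block-by-block.

A has Jordan form
J =
  [4, 1]
  [0, 4]
(up to reordering of blocks).

Per-block formulas:
  For a 2×2 Jordan block J_2(4): exp(t · J_2(4)) = e^(4t)·(I + t·N), where N is the 2×2 nilpotent shift.

After assembling e^{tJ} and conjugating by P, we get:

e^{tA} =
  [2*t*exp(4*t) + exp(4*t), -t*exp(4*t)]
  [4*t*exp(4*t), -2*t*exp(4*t) + exp(4*t)]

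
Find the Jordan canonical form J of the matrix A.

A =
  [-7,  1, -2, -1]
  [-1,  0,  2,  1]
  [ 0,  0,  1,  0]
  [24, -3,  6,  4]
J_2(-2) ⊕ J_1(1) ⊕ J_1(1)

The characteristic polynomial is
  det(x·I − A) = x^4 + 2*x^3 - 3*x^2 - 4*x + 4 = (x - 1)^2*(x + 2)^2

Eigenvalues and multiplicities (the geometric multiplicity of λ is n − rank(A − λI), which equals the number of Jordan blocks for λ):
  λ = -2: algebraic multiplicity = 2, geometric multiplicity = 1
  λ = 1: algebraic multiplicity = 2, geometric multiplicity = 2

Determining the block sizes for each eigenvalue:
  λ = -2: one block (gm = 1), so the single block has size am = 2 → block sizes [2]
  λ = 1: gm = am = 2, so every block has size 1 → block sizes [1, 1]

Assembling the blocks gives a Jordan form
J =
  [-2,  1, 0, 0]
  [ 0, -2, 0, 0]
  [ 0,  0, 1, 0]
  [ 0,  0, 0, 1]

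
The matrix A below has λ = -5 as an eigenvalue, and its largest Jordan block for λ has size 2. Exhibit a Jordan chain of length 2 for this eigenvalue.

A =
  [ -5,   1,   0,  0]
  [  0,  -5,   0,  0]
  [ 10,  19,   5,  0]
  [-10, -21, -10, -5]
A Jordan chain for λ = -5 of length 2:
v_1 = (-1, 0, 1, 1)ᵀ
v_2 = (2, -1, 0, 0)ᵀ

Let N = A − (-5)·I. We want v_2 with N^2 v_2 = 0 but N^1 v_2 ≠ 0; then v_{j-1} := N · v_j for j = 2, …, 2.

Pick v_2 = (2, -1, 0, 0)ᵀ.
Then v_1 = N · v_2 = (-1, 0, 1, 1)ᵀ.

Sanity check: (A − (-5)·I) v_1 = (0, 0, 0, 0)ᵀ = 0. ✓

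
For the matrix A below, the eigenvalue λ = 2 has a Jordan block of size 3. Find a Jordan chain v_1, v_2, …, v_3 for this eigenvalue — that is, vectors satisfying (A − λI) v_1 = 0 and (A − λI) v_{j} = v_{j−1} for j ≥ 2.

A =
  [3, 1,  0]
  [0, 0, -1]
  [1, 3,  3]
A Jordan chain for λ = 2 of length 3:
v_1 = (1, -1, 2)ᵀ
v_2 = (1, 0, 1)ᵀ
v_3 = (1, 0, 0)ᵀ

Let N = A − (2)·I. We want v_3 with N^3 v_3 = 0 but N^2 v_3 ≠ 0; then v_{j-1} := N · v_j for j = 3, …, 2.

Pick v_3 = (1, 0, 0)ᵀ.
Then v_2 = N · v_3 = (1, 0, 1)ᵀ.
Then v_1 = N · v_2 = (1, -1, 2)ᵀ.

Sanity check: (A − (2)·I) v_1 = (0, 0, 0)ᵀ = 0. ✓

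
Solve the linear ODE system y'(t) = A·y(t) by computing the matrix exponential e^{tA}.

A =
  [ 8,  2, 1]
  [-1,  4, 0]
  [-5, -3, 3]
e^{tA} =
  [t^2*exp(5*t) + 3*t*exp(5*t) + exp(5*t), t^2*exp(5*t)/2 + 2*t*exp(5*t), t^2*exp(5*t)/2 + t*exp(5*t)]
  [-t^2*exp(5*t) - t*exp(5*t), -t^2*exp(5*t)/2 - t*exp(5*t) + exp(5*t), -t^2*exp(5*t)/2]
  [-t^2*exp(5*t) - 5*t*exp(5*t), -t^2*exp(5*t)/2 - 3*t*exp(5*t), -t^2*exp(5*t)/2 - 2*t*exp(5*t) + exp(5*t)]

Strategy: write A = P · J · P⁻¹ where J is a Jordan canonical form, so e^{tA} = P · e^{tJ} · P⁻¹, and e^{tJ} can be computed block-by-block.

A has Jordan form
J =
  [5, 1, 0]
  [0, 5, 1]
  [0, 0, 5]
(up to reordering of blocks).

Per-block formulas:
  For a 3×3 Jordan block J_3(5): exp(t · J_3(5)) = e^(5t)·(I + t·N + (t^2/2)·N^2), where N is the 3×3 nilpotent shift.

After assembling e^{tJ} and conjugating by P, we get:

e^{tA} =
  [t^2*exp(5*t) + 3*t*exp(5*t) + exp(5*t), t^2*exp(5*t)/2 + 2*t*exp(5*t), t^2*exp(5*t)/2 + t*exp(5*t)]
  [-t^2*exp(5*t) - t*exp(5*t), -t^2*exp(5*t)/2 - t*exp(5*t) + exp(5*t), -t^2*exp(5*t)/2]
  [-t^2*exp(5*t) - 5*t*exp(5*t), -t^2*exp(5*t)/2 - 3*t*exp(5*t), -t^2*exp(5*t)/2 - 2*t*exp(5*t) + exp(5*t)]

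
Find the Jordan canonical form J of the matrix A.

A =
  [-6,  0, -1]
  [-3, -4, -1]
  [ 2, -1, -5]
J_3(-5)

The characteristic polynomial is
  det(x·I − A) = x^3 + 15*x^2 + 75*x + 125 = (x + 5)^3

Eigenvalues and multiplicities (the geometric multiplicity of λ is n − rank(A − λI), which equals the number of Jordan blocks for λ):
  λ = -5: algebraic multiplicity = 3, geometric multiplicity = 1

Determining the block sizes for each eigenvalue:
  λ = -5: one block (gm = 1), so the single block has size am = 3 → block sizes [3]

Assembling the blocks gives a Jordan form
J =
  [-5,  1,  0]
  [ 0, -5,  1]
  [ 0,  0, -5]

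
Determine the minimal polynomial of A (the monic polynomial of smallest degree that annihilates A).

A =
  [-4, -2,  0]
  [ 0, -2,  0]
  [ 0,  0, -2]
x^2 + 6*x + 8

The characteristic polynomial is χ_A(x) = (x + 2)^2*(x + 4), so the eigenvalues are known. The minimal polynomial is
  m_A(x) = Π_λ (x − λ)^{k_λ}
where k_λ is the size of the *largest* Jordan block for λ (equivalently, the smallest k with (A − λI)^k v = 0 for every generalised eigenvector v of λ).

  λ = -4: largest Jordan block has size 1, contributing (x + 4)
  λ = -2: largest Jordan block has size 1, contributing (x + 2)

So m_A(x) = (x + 2)*(x + 4) = x^2 + 6*x + 8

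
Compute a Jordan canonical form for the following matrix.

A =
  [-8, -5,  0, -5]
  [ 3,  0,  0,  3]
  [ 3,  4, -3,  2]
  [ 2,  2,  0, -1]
J_3(-3) ⊕ J_1(-3)

The characteristic polynomial is
  det(x·I − A) = x^4 + 12*x^3 + 54*x^2 + 108*x + 81 = (x + 3)^4

Eigenvalues and multiplicities (the geometric multiplicity of λ is n − rank(A − λI), which equals the number of Jordan blocks for λ):
  λ = -3: algebraic multiplicity = 4, geometric multiplicity = 2

Determining the block sizes for each eigenvalue:
  λ = -3: with am = 4 and gm = 2, the partition is not yet determined (e.g. several partitions of 4 into 2 parts exist). Let N = A − (-3)·I. Computing rank(N^1) = 2, rank(N^2) = 1, rank(N^3) = 0; the number of blocks of size ≥ j is rank(N^{j−1}) − rank(N^j), giving [2, 1, 1]. So we have 1 block(s) of size 3, 1 block(s) of size 1 → block sizes [3, 1]

Assembling the blocks gives a Jordan form
J =
  [-3,  1,  0,  0]
  [ 0, -3,  1,  0]
  [ 0,  0, -3,  0]
  [ 0,  0,  0, -3]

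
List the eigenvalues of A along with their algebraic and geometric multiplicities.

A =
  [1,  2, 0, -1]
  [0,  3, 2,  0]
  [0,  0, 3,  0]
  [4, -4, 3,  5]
λ = 3: alg = 4, geom = 2

Step 1 — factor the characteristic polynomial to read off the algebraic multiplicities:
  χ_A(x) = (x - 3)^4

Step 2 — compute geometric multiplicities via the rank-nullity identity g(λ) = n − rank(A − λI):
  rank(A − (3)·I) = 2, so dim ker(A − (3)·I) = n − 2 = 2

Summary:
  λ = 3: algebraic multiplicity = 4, geometric multiplicity = 2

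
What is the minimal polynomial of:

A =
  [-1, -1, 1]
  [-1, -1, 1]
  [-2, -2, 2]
x^2

The characteristic polynomial is χ_A(x) = x^3, so the eigenvalues are known. The minimal polynomial is
  m_A(x) = Π_λ (x − λ)^{k_λ}
where k_λ is the size of the *largest* Jordan block for λ (equivalently, the smallest k with (A − λI)^k v = 0 for every generalised eigenvector v of λ).

  λ = 0: largest Jordan block has size 2, contributing (x − 0)^2

So m_A(x) = x^2 = x^2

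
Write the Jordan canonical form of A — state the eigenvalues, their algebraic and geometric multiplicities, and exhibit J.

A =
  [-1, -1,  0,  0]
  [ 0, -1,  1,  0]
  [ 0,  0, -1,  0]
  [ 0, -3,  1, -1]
J_3(-1) ⊕ J_1(-1)

The characteristic polynomial is
  det(x·I − A) = x^4 + 4*x^3 + 6*x^2 + 4*x + 1 = (x + 1)^4

Eigenvalues and multiplicities (the geometric multiplicity of λ is n − rank(A − λI), which equals the number of Jordan blocks for λ):
  λ = -1: algebraic multiplicity = 4, geometric multiplicity = 2

Determining the block sizes for each eigenvalue:
  λ = -1: with am = 4 and gm = 2, the partition is not yet determined (e.g. several partitions of 4 into 2 parts exist). Let N = A − (-1)·I. Computing rank(N^1) = 2, rank(N^2) = 1, rank(N^3) = 0; the number of blocks of size ≥ j is rank(N^{j−1}) − rank(N^j), giving [2, 1, 1]. So we have 1 block(s) of size 3, 1 block(s) of size 1 → block sizes [3, 1]

Assembling the blocks gives a Jordan form
J =
  [-1,  1,  0,  0]
  [ 0, -1,  1,  0]
  [ 0,  0, -1,  0]
  [ 0,  0,  0, -1]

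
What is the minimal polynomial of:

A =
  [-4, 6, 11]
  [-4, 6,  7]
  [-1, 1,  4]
x^3 - 6*x^2 + 12*x - 8

The characteristic polynomial is χ_A(x) = (x - 2)^3, so the eigenvalues are known. The minimal polynomial is
  m_A(x) = Π_λ (x − λ)^{k_λ}
where k_λ is the size of the *largest* Jordan block for λ (equivalently, the smallest k with (A − λI)^k v = 0 for every generalised eigenvector v of λ).

  λ = 2: largest Jordan block has size 3, contributing (x − 2)^3

So m_A(x) = (x - 2)^3 = x^3 - 6*x^2 + 12*x - 8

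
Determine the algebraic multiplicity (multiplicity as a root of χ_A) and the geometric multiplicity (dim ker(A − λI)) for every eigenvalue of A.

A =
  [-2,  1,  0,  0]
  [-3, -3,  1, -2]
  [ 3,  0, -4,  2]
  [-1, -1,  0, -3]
λ = -3: alg = 4, geom = 2

Step 1 — factor the characteristic polynomial to read off the algebraic multiplicities:
  χ_A(x) = (x + 3)^4

Step 2 — compute geometric multiplicities via the rank-nullity identity g(λ) = n − rank(A − λI):
  rank(A − (-3)·I) = 2, so dim ker(A − (-3)·I) = n − 2 = 2

Summary:
  λ = -3: algebraic multiplicity = 4, geometric multiplicity = 2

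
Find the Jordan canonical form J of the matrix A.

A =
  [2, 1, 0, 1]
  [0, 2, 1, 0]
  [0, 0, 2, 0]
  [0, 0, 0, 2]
J_3(2) ⊕ J_1(2)

The characteristic polynomial is
  det(x·I − A) = x^4 - 8*x^3 + 24*x^2 - 32*x + 16 = (x - 2)^4

Eigenvalues and multiplicities (the geometric multiplicity of λ is n − rank(A − λI), which equals the number of Jordan blocks for λ):
  λ = 2: algebraic multiplicity = 4, geometric multiplicity = 2

Determining the block sizes for each eigenvalue:
  λ = 2: with am = 4 and gm = 2, the partition is not yet determined (e.g. several partitions of 4 into 2 parts exist). Let N = A − (2)·I. Computing rank(N^1) = 2, rank(N^2) = 1, rank(N^3) = 0; the number of blocks of size ≥ j is rank(N^{j−1}) − rank(N^j), giving [2, 1, 1]. So we have 1 block(s) of size 3, 1 block(s) of size 1 → block sizes [3, 1]

Assembling the blocks gives a Jordan form
J =
  [2, 1, 0, 0]
  [0, 2, 1, 0]
  [0, 0, 2, 0]
  [0, 0, 0, 2]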